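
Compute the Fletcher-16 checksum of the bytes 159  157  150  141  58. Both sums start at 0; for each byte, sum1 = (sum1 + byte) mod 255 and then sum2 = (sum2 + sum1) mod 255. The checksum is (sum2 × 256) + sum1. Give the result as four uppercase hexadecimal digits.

AD9B

Running sums (mod 255):
  after byte 0 (159): sum1=159, sum2=159
  after byte 1 (157): sum1=61, sum2=220
  after byte 2 (150): sum1=211, sum2=176
  after byte 3 (141): sum1=97, sum2=18
  after byte 4 (58): sum1=155, sum2=173
Checksum = sum2·256 + sum1 = 173·256 + 155 = 44443 = 0xAD9B.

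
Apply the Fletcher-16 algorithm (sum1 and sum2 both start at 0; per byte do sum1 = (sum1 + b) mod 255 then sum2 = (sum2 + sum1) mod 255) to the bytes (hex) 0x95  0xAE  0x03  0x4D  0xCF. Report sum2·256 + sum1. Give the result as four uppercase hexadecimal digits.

1A64

Running sums (mod 255):
  after byte 0 (0x95): sum1=149, sum2=149
  after byte 1 (0xAE): sum1=68, sum2=217
  after byte 2 (0x03): sum1=71, sum2=33
  after byte 3 (0x4D): sum1=148, sum2=181
  after byte 4 (0xCF): sum1=100, sum2=26
Checksum = sum2·256 + sum1 = 26·256 + 100 = 6756 = 0x1A64.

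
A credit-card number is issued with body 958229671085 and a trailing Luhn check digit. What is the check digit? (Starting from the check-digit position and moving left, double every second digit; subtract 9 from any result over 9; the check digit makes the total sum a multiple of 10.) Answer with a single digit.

Partial digits right→left: 5 8 0 1 7 6 9 2 2 8 5 9
Double every second digit counting from the check-digit position (so the 1st, 3rd, 5th, ... of the partial from the right).
  doubled (with −9 where >9): 1 0 5 9 4 1 → sum 20
  kept as-is: 8 1 6 2 8 9 → sum 34
Total = 20 + 34 = 54.
Check digit = (10 − (54 mod 10)) mod 10 = 6.

6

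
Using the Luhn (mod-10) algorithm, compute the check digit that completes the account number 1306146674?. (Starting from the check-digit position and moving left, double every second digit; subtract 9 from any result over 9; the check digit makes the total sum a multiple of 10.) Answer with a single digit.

Partial digits right→left: 4 7 6 6 4 1 6 0 3 1
Double every second digit counting from the check-digit position (so the 1st, 3rd, 5th, ... of the partial from the right).
  doubled (with −9 where >9): 8 3 8 3 6 → sum 28
  kept as-is: 7 6 1 0 1 → sum 15
Total = 28 + 15 = 43.
Check digit = (10 − (43 mod 10)) mod 10 = 7.

7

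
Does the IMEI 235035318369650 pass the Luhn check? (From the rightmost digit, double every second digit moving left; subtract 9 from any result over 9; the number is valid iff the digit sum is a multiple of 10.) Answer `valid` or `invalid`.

invalid

From the right, keep odd positions and double even positions (subtract 9 from any doubled value over 9):
  doubled (positions 2,4,...): 1 9 6 2 1 0 6 → sum 25
  kept (positions 1,3,...): 0 6 6 8 3 3 5 2 → sum 33
Total = 58.
58 mod 10 = 8, so the number is invalid.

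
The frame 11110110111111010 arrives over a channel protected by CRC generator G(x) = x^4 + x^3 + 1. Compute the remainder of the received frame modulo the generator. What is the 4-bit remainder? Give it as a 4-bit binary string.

0000

Modulo-2 division of 11110110111111010 by 11001:
  pos 0: 11110 XOR 11001 = 00111
  pos 2: 11111 XOR 11001 = 00110
  pos 4: 11001 XOR 11001 = 00000
  pos 9: 11111 XOR 11001 = 00110
  pos 11: 11001 XOR 11001 = 00000
Remainder = 0000 (zero — the frame passes the CRC check).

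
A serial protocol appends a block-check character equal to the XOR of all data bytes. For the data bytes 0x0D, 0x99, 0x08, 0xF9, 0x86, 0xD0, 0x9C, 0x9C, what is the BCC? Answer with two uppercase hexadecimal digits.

XOR the bytes together:
  start with 0x0D
  0x0D ⊕ 0x99 = 0x94
  0x94 ⊕ 0x08 = 0x9C
  0x9C ⊕ 0xF9 = 0x65
  0x65 ⊕ 0x86 = 0xE3
  0xE3 ⊕ 0xD0 = 0x33
  0x33 ⊕ 0x9C = 0xAF
  0xAF ⊕ 0x9C = 0x33

33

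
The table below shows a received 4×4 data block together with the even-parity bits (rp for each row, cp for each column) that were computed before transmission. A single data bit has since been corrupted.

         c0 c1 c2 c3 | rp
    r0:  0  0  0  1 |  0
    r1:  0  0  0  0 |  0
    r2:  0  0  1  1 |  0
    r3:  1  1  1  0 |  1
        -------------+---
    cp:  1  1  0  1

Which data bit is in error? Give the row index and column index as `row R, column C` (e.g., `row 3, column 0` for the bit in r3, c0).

row 0, column 3

Recompute each row's even parity and compare to rp:
  r0: data parity 1, sent rp 0 → mismatch
  r1: data parity 0, sent rp 0 → ok
  r2: data parity 0, sent rp 0 → ok
  r3: data parity 1, sent rp 1 → ok
Recompute each column's even parity and compare to cp:
  c0: data parity 1, sent cp 1 → ok
  c1: data parity 1, sent cp 1 → ok
  c2: data parity 0, sent cp 0 → ok
  c3: data parity 0, sent cp 1 → mismatch
Exactly one row (r0) and one column (c3) fail → the flipped bit is at their intersection.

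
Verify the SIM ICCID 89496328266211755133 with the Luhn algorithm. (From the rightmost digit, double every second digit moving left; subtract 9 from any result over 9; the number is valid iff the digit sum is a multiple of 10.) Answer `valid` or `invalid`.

From the right, keep odd positions and double even positions (subtract 9 from any doubled value over 9):
  doubled (positions 2,4,...): 6 1 5 2 3 4 4 3 8 7 → sum 43
  kept (positions 1,3,...): 3 1 5 1 2 6 8 3 9 9 → sum 47
Total = 90.
90 mod 10 = 0, so the number is valid.

valid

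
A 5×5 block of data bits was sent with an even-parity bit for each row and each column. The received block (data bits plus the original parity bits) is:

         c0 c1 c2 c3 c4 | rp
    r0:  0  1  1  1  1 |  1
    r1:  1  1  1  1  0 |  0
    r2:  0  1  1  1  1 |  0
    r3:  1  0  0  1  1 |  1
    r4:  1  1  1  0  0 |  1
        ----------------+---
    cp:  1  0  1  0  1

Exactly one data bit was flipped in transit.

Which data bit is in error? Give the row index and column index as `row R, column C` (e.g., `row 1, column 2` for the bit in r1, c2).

Recompute each row's even parity and compare to rp:
  r0: data parity 0, sent rp 1 → mismatch
  r1: data parity 0, sent rp 0 → ok
  r2: data parity 0, sent rp 0 → ok
  r3: data parity 1, sent rp 1 → ok
  r4: data parity 1, sent rp 1 → ok
Recompute each column's even parity and compare to cp:
  c0: data parity 1, sent cp 1 → ok
  c1: data parity 0, sent cp 0 → ok
  c2: data parity 0, sent cp 1 → mismatch
  c3: data parity 0, sent cp 0 → ok
  c4: data parity 1, sent cp 1 → ok
Exactly one row (r0) and one column (c2) fail → the flipped bit is at their intersection.

row 0, column 2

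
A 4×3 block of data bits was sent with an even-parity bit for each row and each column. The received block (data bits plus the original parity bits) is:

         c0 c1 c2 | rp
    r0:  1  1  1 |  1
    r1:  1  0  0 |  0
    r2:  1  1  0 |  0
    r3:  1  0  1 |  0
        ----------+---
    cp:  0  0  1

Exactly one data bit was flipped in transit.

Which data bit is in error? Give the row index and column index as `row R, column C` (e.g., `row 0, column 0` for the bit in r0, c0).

Recompute each row's even parity and compare to rp:
  r0: data parity 1, sent rp 1 → ok
  r1: data parity 1, sent rp 0 → mismatch
  r2: data parity 0, sent rp 0 → ok
  r3: data parity 0, sent rp 0 → ok
Recompute each column's even parity and compare to cp:
  c0: data parity 0, sent cp 0 → ok
  c1: data parity 0, sent cp 0 → ok
  c2: data parity 0, sent cp 1 → mismatch
Exactly one row (r1) and one column (c2) fail → the flipped bit is at their intersection.

row 1, column 2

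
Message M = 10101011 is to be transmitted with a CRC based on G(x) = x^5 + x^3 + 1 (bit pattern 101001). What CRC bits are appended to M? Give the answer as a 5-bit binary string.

01100

Append 5 zeros: 1010101100000. Divide by 101001 (XOR where the leading bit is 1):
  pos 0: 101010 XOR 101001 = 000011
  pos 4: 111100 XOR 101001 = 010101
  pos 5: 101010 XOR 101001 = 000011
Remainder (last 5 bits) = 01100. This is the CRC / FCS.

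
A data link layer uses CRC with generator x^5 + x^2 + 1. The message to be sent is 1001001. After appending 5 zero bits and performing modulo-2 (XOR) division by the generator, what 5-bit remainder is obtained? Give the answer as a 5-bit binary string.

Append 5 zeros: 100100100000. Divide by 100101 (XOR where the leading bit is 1):
  pos 0: 100100 XOR 100101 = 000001
  pos 5: 110000 XOR 100101 = 010101
  pos 6: 101010 XOR 100101 = 001111
Remainder (last 5 bits) = 01111. This is the CRC / FCS.

01111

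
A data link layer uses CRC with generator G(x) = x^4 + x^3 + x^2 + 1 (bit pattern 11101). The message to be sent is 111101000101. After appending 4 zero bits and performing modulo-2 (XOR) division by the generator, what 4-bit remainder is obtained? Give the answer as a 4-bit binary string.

Append 4 zeros: 1111010001010000. Divide by 11101 (XOR where the leading bit is 1):
  pos 0: 11110 XOR 11101 = 00011
  pos 3: 11100 XOR 11101 = 00001
  pos 7: 10101 XOR 11101 = 01000
  pos 8: 10000 XOR 11101 = 01101
  pos 9: 11010 XOR 11101 = 00111
  pos 11: 11100 XOR 11101 = 00001
Remainder (last 4 bits) = 0001. This is the CRC / FCS.

0001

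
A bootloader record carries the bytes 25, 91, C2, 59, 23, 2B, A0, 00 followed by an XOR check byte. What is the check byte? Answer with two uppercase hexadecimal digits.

XOR the bytes together:
  start with 0x25
  0x25 ⊕ 0x91 = 0xB4
  0xB4 ⊕ 0xC2 = 0x76
  0x76 ⊕ 0x59 = 0x2F
  0x2F ⊕ 0x23 = 0x0C
  0x0C ⊕ 0x2B = 0x27
  0x27 ⊕ 0xA0 = 0x87
  0x87 ⊕ 0x00 = 0x87

87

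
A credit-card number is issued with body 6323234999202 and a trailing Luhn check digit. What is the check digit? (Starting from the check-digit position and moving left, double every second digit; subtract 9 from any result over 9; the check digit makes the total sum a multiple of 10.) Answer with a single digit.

7

Partial digits right→left: 2 0 2 9 9 9 4 3 2 3 2 3 6
Double every second digit counting from the check-digit position (so the 1st, 3rd, 5th, ... of the partial from the right).
  doubled (with −9 where >9): 4 4 9 8 4 4 3 → sum 36
  kept as-is: 0 9 9 3 3 3 → sum 27
Total = 36 + 27 = 63.
Check digit = (10 − (63 mod 10)) mod 10 = 7.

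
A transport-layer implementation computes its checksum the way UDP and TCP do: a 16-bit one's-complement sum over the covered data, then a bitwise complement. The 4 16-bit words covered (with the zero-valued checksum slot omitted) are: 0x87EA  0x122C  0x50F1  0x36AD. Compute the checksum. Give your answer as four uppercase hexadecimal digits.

DE4A

One's-complement addition (fold any carry out of bit 15 back into bit 0):
  0x87EA + 0x122C = 0x09A16
  0x9A16 + 0x50F1 = 0x0EB07
  0xEB07 + 0x36AD = 0x121B4 → wrap carry → 0x21B5
One's-complement sum = 0x21B5.
Checksum = ~0x21B5 & 0xFFFF = 0xDE4A.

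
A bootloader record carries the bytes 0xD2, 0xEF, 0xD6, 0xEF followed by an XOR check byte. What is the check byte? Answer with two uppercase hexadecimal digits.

04

XOR the bytes together:
  start with 0xD2
  0xD2 ⊕ 0xEF = 0x3D
  0x3D ⊕ 0xD6 = 0xEB
  0xEB ⊕ 0xEF = 0x04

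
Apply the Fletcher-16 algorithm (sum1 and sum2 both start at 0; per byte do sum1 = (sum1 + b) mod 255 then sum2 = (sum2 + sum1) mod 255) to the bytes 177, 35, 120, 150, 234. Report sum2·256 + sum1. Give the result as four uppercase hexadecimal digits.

Running sums (mod 255):
  after byte 0 (177): sum1=177, sum2=177
  after byte 1 (35): sum1=212, sum2=134
  after byte 2 (120): sum1=77, sum2=211
  after byte 3 (150): sum1=227, sum2=183
  after byte 4 (234): sum1=206, sum2=134
Checksum = sum2·256 + sum1 = 134·256 + 206 = 34510 = 0x86CE.

86CE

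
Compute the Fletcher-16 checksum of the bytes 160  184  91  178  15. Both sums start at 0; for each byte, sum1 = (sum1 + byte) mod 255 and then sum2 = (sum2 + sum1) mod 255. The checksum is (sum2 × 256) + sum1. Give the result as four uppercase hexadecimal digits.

8C76

Running sums (mod 255):
  after byte 0 (160): sum1=160, sum2=160
  after byte 1 (184): sum1=89, sum2=249
  after byte 2 (91): sum1=180, sum2=174
  after byte 3 (178): sum1=103, sum2=22
  after byte 4 (15): sum1=118, sum2=140
Checksum = sum2·256 + sum1 = 140·256 + 118 = 35958 = 0x8C76.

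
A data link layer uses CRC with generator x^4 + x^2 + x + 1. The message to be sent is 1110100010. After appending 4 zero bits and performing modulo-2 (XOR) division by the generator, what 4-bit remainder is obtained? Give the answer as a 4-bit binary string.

Append 4 zeros: 11101000100000. Divide by 10111 (XOR where the leading bit is 1):
  pos 0: 11101 XOR 10111 = 01010
  pos 1: 10100 XOR 10111 = 00011
  pos 4: 11001 XOR 10111 = 01110
  pos 5: 11100 XOR 10111 = 01011
  pos 6: 10110 XOR 10111 = 00001
Remainder (last 4 bits) = 1000. This is the CRC / FCS.

1000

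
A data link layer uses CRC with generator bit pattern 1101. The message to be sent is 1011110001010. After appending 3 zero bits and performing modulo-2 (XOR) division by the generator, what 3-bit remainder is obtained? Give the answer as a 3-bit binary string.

100

Append 3 zeros: 1011110001010000. Divide by 1101 (XOR where the leading bit is 1):
  pos 0: 1011 XOR 1101 = 0110
  pos 1: 1101 XOR 1101 = 0000
  pos 5: 1000 XOR 1101 = 0101
  pos 6: 1011 XOR 1101 = 0110
  pos 7: 1100 XOR 1101 = 0001
  pos 10: 1100 XOR 1101 = 0001
Remainder (last 3 bits) = 100. This is the CRC / FCS.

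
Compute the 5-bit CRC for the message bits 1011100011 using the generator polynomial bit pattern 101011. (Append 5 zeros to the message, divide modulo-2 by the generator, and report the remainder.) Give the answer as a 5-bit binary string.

01100

Append 5 zeros: 101110001100000. Divide by 101011 (XOR where the leading bit is 1):
  pos 0: 101110 XOR 101011 = 000101
  pos 3: 101001 XOR 101011 = 000010
  pos 7: 101000 XOR 101011 = 000011
Remainder (last 5 bits) = 01100. This is the CRC / FCS.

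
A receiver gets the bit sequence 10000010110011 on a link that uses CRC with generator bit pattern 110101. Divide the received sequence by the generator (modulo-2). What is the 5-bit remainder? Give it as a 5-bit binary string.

Modulo-2 division of 10000010110011 by 110101:
  pos 0: 100000 XOR 110101 = 010101
  pos 1: 101011 XOR 110101 = 011110
  pos 2: 111100 XOR 110101 = 001001
  pos 4: 100111 XOR 110101 = 010010
  pos 5: 100100 XOR 110101 = 010001
  pos 6: 100010 XOR 110101 = 010111
  pos 7: 101111 XOR 110101 = 011010
  pos 8: 110101 XOR 110101 = 000000
Remainder = 00000 (zero — the frame passes the CRC check).

00000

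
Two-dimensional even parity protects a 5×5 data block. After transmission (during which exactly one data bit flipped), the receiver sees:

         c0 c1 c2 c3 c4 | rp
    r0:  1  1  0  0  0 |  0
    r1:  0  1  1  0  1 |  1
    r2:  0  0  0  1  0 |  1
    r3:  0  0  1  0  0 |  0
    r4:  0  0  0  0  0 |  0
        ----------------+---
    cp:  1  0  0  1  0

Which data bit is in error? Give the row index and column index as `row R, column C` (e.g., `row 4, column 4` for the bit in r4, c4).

row 3, column 4

Recompute each row's even parity and compare to rp:
  r0: data parity 0, sent rp 0 → ok
  r1: data parity 1, sent rp 1 → ok
  r2: data parity 1, sent rp 1 → ok
  r3: data parity 1, sent rp 0 → mismatch
  r4: data parity 0, sent rp 0 → ok
Recompute each column's even parity and compare to cp:
  c0: data parity 1, sent cp 1 → ok
  c1: data parity 0, sent cp 0 → ok
  c2: data parity 0, sent cp 0 → ok
  c3: data parity 1, sent cp 1 → ok
  c4: data parity 1, sent cp 0 → mismatch
Exactly one row (r3) and one column (c4) fail → the flipped bit is at their intersection.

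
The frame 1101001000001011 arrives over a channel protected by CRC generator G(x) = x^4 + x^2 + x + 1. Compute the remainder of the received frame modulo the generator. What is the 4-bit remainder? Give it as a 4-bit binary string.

0010

Modulo-2 division of 1101001000001011 by 10111:
  pos 0: 11010 XOR 10111 = 01101
  pos 1: 11010 XOR 10111 = 01101
  pos 2: 11011 XOR 10111 = 01100
  pos 3: 11000 XOR 10111 = 01111
  pos 4: 11110 XOR 10111 = 01001
  pos 5: 10010 XOR 10111 = 00101
  pos 7: 10100 XOR 10111 = 00011
  pos 10: 11101 XOR 10111 = 01010
  pos 11: 10101 XOR 10111 = 00010
Remainder = 0010 (nonzero — an error is detected).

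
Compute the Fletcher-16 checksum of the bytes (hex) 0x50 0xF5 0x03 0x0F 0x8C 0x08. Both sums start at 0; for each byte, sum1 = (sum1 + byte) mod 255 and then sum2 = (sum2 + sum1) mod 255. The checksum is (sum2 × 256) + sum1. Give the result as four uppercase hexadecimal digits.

0AEC

Running sums (mod 255):
  after byte 0 (0x50): sum1=80, sum2=80
  after byte 1 (0xF5): sum1=70, sum2=150
  after byte 2 (0x03): sum1=73, sum2=223
  after byte 3 (0x0F): sum1=88, sum2=56
  after byte 4 (0x8C): sum1=228, sum2=29
  after byte 5 (0x08): sum1=236, sum2=10
Checksum = sum2·256 + sum1 = 10·256 + 236 = 2796 = 0x0AEC.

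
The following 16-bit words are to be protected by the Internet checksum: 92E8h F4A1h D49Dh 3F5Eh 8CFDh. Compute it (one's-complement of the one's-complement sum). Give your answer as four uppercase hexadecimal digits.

D77B

One's-complement addition (fold any carry out of bit 15 back into bit 0):
  0x92E8 + 0xF4A1 = 0x18789 → wrap carry → 0x878A
  0x878A + 0xD49D = 0x15C27 → wrap carry → 0x5C28
  0x5C28 + 0x3F5E = 0x09B86
  0x9B86 + 0x8CFD = 0x12883 → wrap carry → 0x2884
One's-complement sum = 0x2884.
Checksum = ~0x2884 & 0xFFFF = 0xD77B.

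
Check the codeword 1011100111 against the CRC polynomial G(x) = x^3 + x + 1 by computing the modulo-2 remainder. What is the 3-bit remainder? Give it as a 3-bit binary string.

000

Modulo-2 division of 1011100111 by 1011:
  pos 0: 1011 XOR 1011 = 0000
  pos 4: 1001 XOR 1011 = 0010
  pos 6: 1011 XOR 1011 = 0000
Remainder = 000 (zero — the frame passes the CRC check).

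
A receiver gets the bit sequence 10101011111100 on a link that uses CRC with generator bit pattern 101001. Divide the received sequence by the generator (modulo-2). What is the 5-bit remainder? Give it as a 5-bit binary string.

Modulo-2 division of 10101011111100 by 101001:
  pos 0: 101010 XOR 101001 = 000011
  pos 4: 111111 XOR 101001 = 010110
  pos 5: 101101 XOR 101001 = 000100
  pos 8: 100100 XOR 101001 = 001101
Remainder = 01101 (nonzero — an error is detected).

01101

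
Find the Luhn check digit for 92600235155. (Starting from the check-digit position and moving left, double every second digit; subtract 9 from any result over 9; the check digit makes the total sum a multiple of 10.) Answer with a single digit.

5

Partial digits right→left: 5 5 1 5 3 2 0 0 6 2 9
Double every second digit counting from the check-digit position (so the 1st, 3rd, 5th, ... of the partial from the right).
  doubled (with −9 where >9): 1 2 6 0 3 9 → sum 21
  kept as-is: 5 5 2 0 2 → sum 14
Total = 21 + 14 = 35.
Check digit = (10 − (35 mod 10)) mod 10 = 5.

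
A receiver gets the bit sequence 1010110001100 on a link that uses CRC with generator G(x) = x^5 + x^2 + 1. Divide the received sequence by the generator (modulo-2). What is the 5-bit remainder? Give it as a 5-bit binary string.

01010

Modulo-2 division of 1010110001100 by 100101:
  pos 0: 101011 XOR 100101 = 001110
  pos 2: 111000 XOR 100101 = 011101
  pos 3: 111010 XOR 100101 = 011111
  pos 4: 111111 XOR 100101 = 011010
  pos 5: 110101 XOR 100101 = 010000
  pos 6: 100000 XOR 100101 = 000101
Remainder = 01010 (nonzero — an error is detected).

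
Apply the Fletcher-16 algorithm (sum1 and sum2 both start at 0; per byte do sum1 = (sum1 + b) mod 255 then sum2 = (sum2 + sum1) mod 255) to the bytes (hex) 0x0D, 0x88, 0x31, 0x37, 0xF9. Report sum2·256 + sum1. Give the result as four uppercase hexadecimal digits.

Running sums (mod 255):
  after byte 0 (0x0D): sum1=13, sum2=13
  after byte 1 (0x88): sum1=149, sum2=162
  after byte 2 (0x31): sum1=198, sum2=105
  after byte 3 (0x37): sum1=253, sum2=103
  after byte 4 (0xF9): sum1=247, sum2=95
Checksum = sum2·256 + sum1 = 95·256 + 247 = 24567 = 0x5FF7.

5FF7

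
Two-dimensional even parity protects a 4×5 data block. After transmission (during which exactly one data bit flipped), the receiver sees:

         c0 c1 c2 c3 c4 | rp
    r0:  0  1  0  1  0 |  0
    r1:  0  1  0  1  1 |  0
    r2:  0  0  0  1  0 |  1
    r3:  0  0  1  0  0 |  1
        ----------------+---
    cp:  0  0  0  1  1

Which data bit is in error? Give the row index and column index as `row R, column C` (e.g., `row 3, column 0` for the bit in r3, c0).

Recompute each row's even parity and compare to rp:
  r0: data parity 0, sent rp 0 → ok
  r1: data parity 1, sent rp 0 → mismatch
  r2: data parity 1, sent rp 1 → ok
  r3: data parity 1, sent rp 1 → ok
Recompute each column's even parity and compare to cp:
  c0: data parity 0, sent cp 0 → ok
  c1: data parity 0, sent cp 0 → ok
  c2: data parity 1, sent cp 0 → mismatch
  c3: data parity 1, sent cp 1 → ok
  c4: data parity 1, sent cp 1 → ok
Exactly one row (r1) and one column (c2) fail → the flipped bit is at their intersection.

row 1, column 2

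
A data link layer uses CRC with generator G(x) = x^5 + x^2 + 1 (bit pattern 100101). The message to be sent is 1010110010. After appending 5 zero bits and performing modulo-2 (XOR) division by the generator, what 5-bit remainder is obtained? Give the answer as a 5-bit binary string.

10010

Append 5 zeros: 101011001000000. Divide by 100101 (XOR where the leading bit is 1):
  pos 0: 101011 XOR 100101 = 001110
  pos 2: 111000 XOR 100101 = 011101
  pos 3: 111011 XOR 100101 = 011110
  pos 4: 111100 XOR 100101 = 011001
  pos 5: 110010 XOR 100101 = 010111
  pos 6: 101110 XOR 100101 = 001011
  pos 8: 101100 XOR 100101 = 001001
Remainder (last 5 bits) = 10010. This is the CRC / FCS.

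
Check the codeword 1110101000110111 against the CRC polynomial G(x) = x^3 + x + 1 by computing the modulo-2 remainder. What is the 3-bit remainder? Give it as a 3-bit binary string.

Modulo-2 division of 1110101000110111 by 1011:
  pos 0: 1110 XOR 1011 = 0101
  pos 1: 1011 XOR 1011 = 0000
  pos 6: 1000 XOR 1011 = 0011
  pos 8: 1111 XOR 1011 = 0100
  pos 9: 1000 XOR 1011 = 0011
  pos 11: 1111 XOR 1011 = 0100
  pos 12: 1001 XOR 1011 = 0010
Remainder = 010 (nonzero — an error is detected).

010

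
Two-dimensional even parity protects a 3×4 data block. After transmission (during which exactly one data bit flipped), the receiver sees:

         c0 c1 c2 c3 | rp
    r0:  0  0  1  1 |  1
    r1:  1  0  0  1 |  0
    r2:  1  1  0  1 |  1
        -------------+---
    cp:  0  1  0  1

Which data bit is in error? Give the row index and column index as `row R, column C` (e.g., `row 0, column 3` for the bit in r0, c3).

Recompute each row's even parity and compare to rp:
  r0: data parity 0, sent rp 1 → mismatch
  r1: data parity 0, sent rp 0 → ok
  r2: data parity 1, sent rp 1 → ok
Recompute each column's even parity and compare to cp:
  c0: data parity 0, sent cp 0 → ok
  c1: data parity 1, sent cp 1 → ok
  c2: data parity 1, sent cp 0 → mismatch
  c3: data parity 1, sent cp 1 → ok
Exactly one row (r0) and one column (c2) fail → the flipped bit is at their intersection.

row 0, column 2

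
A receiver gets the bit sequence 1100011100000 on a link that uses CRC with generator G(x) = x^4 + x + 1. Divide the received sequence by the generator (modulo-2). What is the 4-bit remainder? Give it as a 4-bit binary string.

0000

Modulo-2 division of 1100011100000 by 10011:
  pos 0: 11000 XOR 10011 = 01011
  pos 1: 10111 XOR 10011 = 00100
  pos 3: 10011 XOR 10011 = 00000
Remainder = 0000 (zero — the frame passes the CRC check).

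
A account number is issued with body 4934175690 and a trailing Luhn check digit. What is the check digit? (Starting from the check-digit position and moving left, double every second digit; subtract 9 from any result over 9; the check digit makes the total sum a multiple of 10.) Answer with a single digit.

Partial digits right→left: 0 9 6 5 7 1 4 3 9 4
Double every second digit counting from the check-digit position (so the 1st, 3rd, 5th, ... of the partial from the right).
  doubled (with −9 where >9): 0 3 5 8 9 → sum 25
  kept as-is: 9 5 1 3 4 → sum 22
Total = 25 + 22 = 47.
Check digit = (10 − (47 mod 10)) mod 10 = 3.

3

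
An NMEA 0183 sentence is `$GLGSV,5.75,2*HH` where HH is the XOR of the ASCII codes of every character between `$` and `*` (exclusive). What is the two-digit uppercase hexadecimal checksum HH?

XOR the ASCII codes of the payload characters:
  'G' = 0x47 → acc = 0x47
  'L' = 0x4C → acc = 0x0B
  'G' = 0x47 → acc = 0x4C
  'S' = 0x53 → acc = 0x1F
  'V' = 0x56 → acc = 0x49
  ',' = 0x2C → acc = 0x65
  '5' = 0x35 → acc = 0x50
  '.' = 0x2E → acc = 0x7E
  '7' = 0x37 → acc = 0x49
  '5' = 0x35 → acc = 0x7C
  ',' = 0x2C → acc = 0x50
  '2' = 0x32 → acc = 0x62
Checksum = 0x62.

62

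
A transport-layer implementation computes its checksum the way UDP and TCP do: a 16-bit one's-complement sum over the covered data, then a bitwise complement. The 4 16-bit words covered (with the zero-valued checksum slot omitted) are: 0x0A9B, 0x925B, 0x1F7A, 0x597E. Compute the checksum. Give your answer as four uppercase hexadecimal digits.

One's-complement addition (fold any carry out of bit 15 back into bit 0):
  0x0A9B + 0x925B = 0x09CF6
  0x9CF6 + 0x1F7A = 0x0BC70
  0xBC70 + 0x597E = 0x115EE → wrap carry → 0x15EF
One's-complement sum = 0x15EF.
Checksum = ~0x15EF & 0xFFFF = 0xEA10.

EA10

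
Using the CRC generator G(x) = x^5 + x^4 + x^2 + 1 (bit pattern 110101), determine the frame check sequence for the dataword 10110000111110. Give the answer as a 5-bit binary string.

Append 5 zeros: 1011000011111000000. Divide by 110101 (XOR where the leading bit is 1):
  pos 0: 101100 XOR 110101 = 011001
  pos 1: 110010 XOR 110101 = 000111
  pos 4: 111011 XOR 110101 = 001110
  pos 6: 111011 XOR 110101 = 001110
  pos 8: 111010 XOR 110101 = 001111
  pos 10: 111100 XOR 110101 = 001001
  pos 12: 100100 XOR 110101 = 010001
  pos 13: 100010 XOR 110101 = 010111
Remainder (last 5 bits) = 10111. This is the CRC / FCS.

10111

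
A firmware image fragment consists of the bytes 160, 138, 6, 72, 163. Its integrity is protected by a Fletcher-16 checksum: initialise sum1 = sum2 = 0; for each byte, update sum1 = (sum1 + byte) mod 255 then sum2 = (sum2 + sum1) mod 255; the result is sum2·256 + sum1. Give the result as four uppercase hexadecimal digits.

931D

Running sums (mod 255):
  after byte 0 (160): sum1=160, sum2=160
  after byte 1 (138): sum1=43, sum2=203
  after byte 2 (6): sum1=49, sum2=252
  after byte 3 (72): sum1=121, sum2=118
  after byte 4 (163): sum1=29, sum2=147
Checksum = sum2·256 + sum1 = 147·256 + 29 = 37661 = 0x931D.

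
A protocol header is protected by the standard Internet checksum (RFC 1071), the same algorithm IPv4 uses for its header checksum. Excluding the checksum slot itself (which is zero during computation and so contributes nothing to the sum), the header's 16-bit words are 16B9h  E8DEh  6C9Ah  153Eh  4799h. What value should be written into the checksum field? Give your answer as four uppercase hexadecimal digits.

36F6

One's-complement addition (fold any carry out of bit 15 back into bit 0):
  0x16B9 + 0xE8DE = 0x0FF97
  0xFF97 + 0x6C9A = 0x16C31 → wrap carry → 0x6C32
  0x6C32 + 0x153E = 0x08170
  0x8170 + 0x4799 = 0x0C909
One's-complement sum = 0xC909.
Checksum = ~0xC909 & 0xFFFF = 0x36F6.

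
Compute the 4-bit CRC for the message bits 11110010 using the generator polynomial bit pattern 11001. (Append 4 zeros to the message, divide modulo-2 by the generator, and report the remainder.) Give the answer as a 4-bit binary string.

Append 4 zeros: 111100100000. Divide by 11001 (XOR where the leading bit is 1):
  pos 0: 11110 XOR 11001 = 00111
  pos 2: 11101 XOR 11001 = 00100
  pos 4: 10000 XOR 11001 = 01001
  pos 5: 10010 XOR 11001 = 01011
  pos 6: 10110 XOR 11001 = 01111
  pos 7: 11110 XOR 11001 = 00111
Remainder (last 4 bits) = 0111. This is the CRC / FCS.

0111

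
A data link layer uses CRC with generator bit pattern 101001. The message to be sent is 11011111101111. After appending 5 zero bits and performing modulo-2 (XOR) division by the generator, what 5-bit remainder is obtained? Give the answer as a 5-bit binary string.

11111

Append 5 zeros: 1101111110111100000. Divide by 101001 (XOR where the leading bit is 1):
  pos 0: 110111 XOR 101001 = 011110
  pos 1: 111101 XOR 101001 = 010100
  pos 2: 101001 XOR 101001 = 000000
  pos 8: 101111 XOR 101001 = 000110
  pos 11: 110000 XOR 101001 = 011001
  pos 12: 110010 XOR 101001 = 011011
  pos 13: 110110 XOR 101001 = 011111
Remainder (last 5 bits) = 11111. This is the CRC / FCS.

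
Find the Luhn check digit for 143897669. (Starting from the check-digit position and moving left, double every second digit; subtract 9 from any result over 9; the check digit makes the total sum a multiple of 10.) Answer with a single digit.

Partial digits right→left: 9 6 6 7 9 8 3 4 1
Double every second digit counting from the check-digit position (so the 1st, 3rd, 5th, ... of the partial from the right).
  doubled (with −9 where >9): 9 3 9 6 2 → sum 29
  kept as-is: 6 7 8 4 → sum 25
Total = 29 + 25 = 54.
Check digit = (10 − (54 mod 10)) mod 10 = 6.

6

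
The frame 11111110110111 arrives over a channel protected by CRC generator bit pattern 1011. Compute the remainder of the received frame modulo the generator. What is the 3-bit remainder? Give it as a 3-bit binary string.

110

Modulo-2 division of 11111110110111 by 1011:
  pos 0: 1111 XOR 1011 = 0100
  pos 1: 1001 XOR 1011 = 0010
  pos 3: 1011 XOR 1011 = 0000
  pos 8: 1101 XOR 1011 = 0110
  pos 9: 1101 XOR 1011 = 0110
  pos 10: 1101 XOR 1011 = 0110
Remainder = 110 (nonzero — an error is detected).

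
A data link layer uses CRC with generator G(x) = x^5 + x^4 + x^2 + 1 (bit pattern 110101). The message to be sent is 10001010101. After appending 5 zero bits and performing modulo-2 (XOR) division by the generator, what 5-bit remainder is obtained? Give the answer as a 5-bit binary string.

Append 5 zeros: 1000101010100000. Divide by 110101 (XOR where the leading bit is 1):
  pos 0: 100010 XOR 110101 = 010111
  pos 1: 101111 XOR 110101 = 011010
  pos 2: 110100 XOR 110101 = 000001
  pos 7: 110100 XOR 110101 = 000001
Remainder (last 5 bits) = 01000. This is the CRC / FCS.

01000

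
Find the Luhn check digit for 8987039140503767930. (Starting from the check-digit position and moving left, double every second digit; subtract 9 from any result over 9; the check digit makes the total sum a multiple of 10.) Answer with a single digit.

Partial digits right→left: 0 3 9 7 6 7 3 0 5 0 4 1 9 3 0 7 8 9 8
Double every second digit counting from the check-digit position (so the 1st, 3rd, 5th, ... of the partial from the right).
  doubled (with −9 where >9): 0 9 3 6 1 8 9 0 7 7 → sum 50
  kept as-is: 3 7 7 0 0 1 3 7 9 → sum 37
Total = 50 + 37 = 87.
Check digit = (10 − (87 mod 10)) mod 10 = 3.

3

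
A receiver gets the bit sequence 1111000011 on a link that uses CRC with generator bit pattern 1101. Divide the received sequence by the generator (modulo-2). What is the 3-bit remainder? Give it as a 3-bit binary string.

Modulo-2 division of 1111000011 by 1101:
  pos 0: 1111 XOR 1101 = 0010
  pos 2: 1000 XOR 1101 = 0101
  pos 3: 1010 XOR 1101 = 0111
  pos 4: 1110 XOR 1101 = 0011
  pos 6: 1111 XOR 1101 = 0010
Remainder = 010 (nonzero — an error is detected).

010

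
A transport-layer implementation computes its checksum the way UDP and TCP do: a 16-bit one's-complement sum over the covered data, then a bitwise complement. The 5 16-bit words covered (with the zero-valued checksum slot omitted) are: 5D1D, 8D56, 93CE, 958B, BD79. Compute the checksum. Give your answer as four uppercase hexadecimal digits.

2EB8

One's-complement addition (fold any carry out of bit 15 back into bit 0):
  0x5D1D + 0x8D56 = 0x0EA73
  0xEA73 + 0x93CE = 0x17E41 → wrap carry → 0x7E42
  0x7E42 + 0x958B = 0x113CD → wrap carry → 0x13CE
  0x13CE + 0xBD79 = 0x0D147
One's-complement sum = 0xD147.
Checksum = ~0xD147 & 0xFFFF = 0x2EB8.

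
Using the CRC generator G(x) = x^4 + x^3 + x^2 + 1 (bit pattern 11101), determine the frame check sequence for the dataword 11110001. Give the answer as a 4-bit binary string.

Append 4 zeros: 111100010000. Divide by 11101 (XOR where the leading bit is 1):
  pos 0: 11110 XOR 11101 = 00011
  pos 3: 11001 XOR 11101 = 00100
  pos 5: 10000 XOR 11101 = 01101
  pos 6: 11010 XOR 11101 = 00111
Remainder (last 4 bits) = 1110. This is the CRC / FCS.

1110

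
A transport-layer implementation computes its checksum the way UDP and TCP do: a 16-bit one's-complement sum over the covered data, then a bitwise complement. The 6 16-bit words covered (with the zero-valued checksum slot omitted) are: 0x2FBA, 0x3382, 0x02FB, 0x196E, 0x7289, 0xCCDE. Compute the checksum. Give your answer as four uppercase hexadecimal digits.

One's-complement addition (fold any carry out of bit 15 back into bit 0):
  0x2FBA + 0x3382 = 0x0633C
  0x633C + 0x02FB = 0x06637
  0x6637 + 0x196E = 0x07FA5
  0x7FA5 + 0x7289 = 0x0F22E
  0xF22E + 0xCCDE = 0x1BF0C → wrap carry → 0xBF0D
One's-complement sum = 0xBF0D.
Checksum = ~0xBF0D & 0xFFFF = 0x40F2.

40F2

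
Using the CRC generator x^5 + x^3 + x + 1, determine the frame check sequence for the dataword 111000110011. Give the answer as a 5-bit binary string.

Append 5 zeros: 11100011001100000. Divide by 101011 (XOR where the leading bit is 1):
  pos 0: 111000 XOR 101011 = 010011
  pos 1: 100111 XOR 101011 = 001100
  pos 3: 110010 XOR 101011 = 011001
  pos 4: 110010 XOR 101011 = 011001
  pos 5: 110011 XOR 101011 = 011000
  pos 6: 110001 XOR 101011 = 011010
  pos 7: 110100 XOR 101011 = 011111
  pos 8: 111110 XOR 101011 = 010101
  pos 9: 101010 XOR 101011 = 000001
Remainder (last 5 bits) = 00100. This is the CRC / FCS.

00100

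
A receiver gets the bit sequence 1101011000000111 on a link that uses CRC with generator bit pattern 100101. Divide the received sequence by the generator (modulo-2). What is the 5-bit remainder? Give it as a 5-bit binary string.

00000

Modulo-2 division of 1101011000000111 by 100101:
  pos 0: 110101 XOR 100101 = 010000
  pos 1: 100001 XOR 100101 = 000100
  pos 4: 100000 XOR 100101 = 000101
  pos 7: 101000 XOR 100101 = 001101
  pos 9: 110111 XOR 100101 = 010010
  pos 10: 100101 XOR 100101 = 000000
Remainder = 00000 (zero — the frame passes the CRC check).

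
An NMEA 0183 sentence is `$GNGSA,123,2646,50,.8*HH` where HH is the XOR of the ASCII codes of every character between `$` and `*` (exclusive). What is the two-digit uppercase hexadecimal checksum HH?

XOR the ASCII codes of the payload characters:
  'G' = 0x47 → acc = 0x47
  'N' = 0x4E → acc = 0x09
  'G' = 0x47 → acc = 0x4E
  'S' = 0x53 → acc = 0x1D
  'A' = 0x41 → acc = 0x5C
  ',' = 0x2C → acc = 0x70
  '1' = 0x31 → acc = 0x41
  '2' = 0x32 → acc = 0x73
  '3' = 0x33 → acc = 0x40
  ',' = 0x2C → acc = 0x6C
  '2' = 0x32 → acc = 0x5E
  '6' = 0x36 → acc = 0x68
  '4' = 0x34 → acc = 0x5C
  '6' = 0x36 → acc = 0x6A
  ',' = 0x2C → acc = 0x46
  '5' = 0x35 → acc = 0x73
  '0' = 0x30 → acc = 0x43
  ',' = 0x2C → acc = 0x6F
  '.' = 0x2E → acc = 0x41
  '8' = 0x38 → acc = 0x79
Checksum = 0x79.

79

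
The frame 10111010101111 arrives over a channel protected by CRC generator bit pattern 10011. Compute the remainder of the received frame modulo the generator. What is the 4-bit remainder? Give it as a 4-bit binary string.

Modulo-2 division of 10111010101111 by 10011:
  pos 0: 10111 XOR 10011 = 00100
  pos 2: 10001 XOR 10011 = 00010
  pos 5: 10010 XOR 10011 = 00001
  pos 9: 11111 XOR 10011 = 01100
Remainder = 1100 (nonzero — an error is detected).

1100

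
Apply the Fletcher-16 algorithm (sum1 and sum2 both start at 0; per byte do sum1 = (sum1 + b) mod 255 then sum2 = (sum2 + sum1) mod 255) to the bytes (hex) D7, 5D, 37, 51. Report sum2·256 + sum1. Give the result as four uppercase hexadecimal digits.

37BD

Running sums (mod 255):
  after byte 0 (D7): sum1=215, sum2=215
  after byte 1 (5D): sum1=53, sum2=13
  after byte 2 (37): sum1=108, sum2=121
  after byte 3 (51): sum1=189, sum2=55
Checksum = sum2·256 + sum1 = 55·256 + 189 = 14269 = 0x37BD.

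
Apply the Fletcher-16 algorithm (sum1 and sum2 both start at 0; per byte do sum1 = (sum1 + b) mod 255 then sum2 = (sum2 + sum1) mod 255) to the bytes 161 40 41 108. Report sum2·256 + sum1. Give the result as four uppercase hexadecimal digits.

BD5F

Running sums (mod 255):
  after byte 0 (161): sum1=161, sum2=161
  after byte 1 (40): sum1=201, sum2=107
  after byte 2 (41): sum1=242, sum2=94
  after byte 3 (108): sum1=95, sum2=189
Checksum = sum2·256 + sum1 = 189·256 + 95 = 48479 = 0xBD5F.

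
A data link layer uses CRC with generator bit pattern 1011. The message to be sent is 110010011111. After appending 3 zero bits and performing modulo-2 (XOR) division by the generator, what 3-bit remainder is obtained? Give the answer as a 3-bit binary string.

001

Append 3 zeros: 110010011111000. Divide by 1011 (XOR where the leading bit is 1):
  pos 0: 1100 XOR 1011 = 0111
  pos 1: 1111 XOR 1011 = 0100
  pos 2: 1000 XOR 1011 = 0011
  pos 4: 1101 XOR 1011 = 0110
  pos 5: 1101 XOR 1011 = 0110
  pos 6: 1101 XOR 1011 = 0110
  pos 7: 1101 XOR 1011 = 0110
  pos 8: 1101 XOR 1011 = 0110
  pos 9: 1100 XOR 1011 = 0111
  pos 10: 1110 XOR 1011 = 0101
  pos 11: 1010 XOR 1011 = 0001
Remainder (last 3 bits) = 001. This is the CRC / FCS.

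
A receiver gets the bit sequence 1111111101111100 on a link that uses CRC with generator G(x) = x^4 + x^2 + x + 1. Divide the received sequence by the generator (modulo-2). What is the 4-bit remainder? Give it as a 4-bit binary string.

Modulo-2 division of 1111111101111100 by 10111:
  pos 0: 11111 XOR 10111 = 01000
  pos 1: 10001 XOR 10111 = 00110
  pos 3: 11011 XOR 10111 = 01100
  pos 4: 11000 XOR 10111 = 01111
  pos 5: 11111 XOR 10111 = 01000
  pos 6: 10001 XOR 10111 = 00110
  pos 8: 11011 XOR 10111 = 01100
  pos 9: 11001 XOR 10111 = 01110
  pos 10: 11100 XOR 10111 = 01011
  pos 11: 10110 XOR 10111 = 00001
Remainder = 0001 (nonzero — an error is detected).

0001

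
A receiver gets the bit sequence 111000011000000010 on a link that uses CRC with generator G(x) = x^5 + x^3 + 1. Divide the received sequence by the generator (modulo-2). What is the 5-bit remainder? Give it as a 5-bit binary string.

Modulo-2 division of 111000011000000010 by 101001:
  pos 0: 111000 XOR 101001 = 010001
  pos 1: 100010 XOR 101001 = 001011
  pos 3: 101111 XOR 101001 = 000110
  pos 6: 110000 XOR 101001 = 011001
  pos 7: 110010 XOR 101001 = 011011
  pos 8: 110110 XOR 101001 = 011111
  pos 9: 111110 XOR 101001 = 010111
  pos 10: 101110 XOR 101001 = 000111
Remainder = 11110 (nonzero — an error is detected).

11110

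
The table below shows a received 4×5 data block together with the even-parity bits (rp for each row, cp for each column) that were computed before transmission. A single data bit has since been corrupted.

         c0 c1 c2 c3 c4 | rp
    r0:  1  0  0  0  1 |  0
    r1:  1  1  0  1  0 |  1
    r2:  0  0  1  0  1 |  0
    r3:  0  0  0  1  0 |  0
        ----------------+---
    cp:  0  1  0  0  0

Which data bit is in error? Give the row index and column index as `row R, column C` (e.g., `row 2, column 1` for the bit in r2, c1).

Recompute each row's even parity and compare to rp:
  r0: data parity 0, sent rp 0 → ok
  r1: data parity 1, sent rp 1 → ok
  r2: data parity 0, sent rp 0 → ok
  r3: data parity 1, sent rp 0 → mismatch
Recompute each column's even parity and compare to cp:
  c0: data parity 0, sent cp 0 → ok
  c1: data parity 1, sent cp 1 → ok
  c2: data parity 1, sent cp 0 → mismatch
  c3: data parity 0, sent cp 0 → ok
  c4: data parity 0, sent cp 0 → ok
Exactly one row (r3) and one column (c2) fail → the flipped bit is at their intersection.

row 3, column 2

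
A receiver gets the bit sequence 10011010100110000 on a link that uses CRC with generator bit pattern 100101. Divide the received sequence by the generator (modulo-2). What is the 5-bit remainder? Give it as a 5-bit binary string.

00000

Modulo-2 division of 10011010100110000 by 100101:
  pos 0: 100110 XOR 100101 = 000011
  pos 4: 111010 XOR 100101 = 011111
  pos 5: 111110 XOR 100101 = 011011
  pos 6: 110111 XOR 100101 = 010010
  pos 7: 100101 XOR 100101 = 000000
Remainder = 00000 (zero — the frame passes the CRC check).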